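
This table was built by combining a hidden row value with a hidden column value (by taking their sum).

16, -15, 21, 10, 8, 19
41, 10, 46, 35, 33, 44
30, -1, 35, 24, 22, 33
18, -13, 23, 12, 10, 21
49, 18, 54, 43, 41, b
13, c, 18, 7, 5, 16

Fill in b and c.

The difference between any two rows is the same in every column — this is an addition table with the headers hidden.
Row 5 minus row 1 is 41 − 8 = 33, so its entry in column 6 is 19 + 33 = 52.
Row 6 minus row 1 is 5 − 8 = -3, so its entry in column 2 is -15 + (-3) = -18.

b = 52, c = -18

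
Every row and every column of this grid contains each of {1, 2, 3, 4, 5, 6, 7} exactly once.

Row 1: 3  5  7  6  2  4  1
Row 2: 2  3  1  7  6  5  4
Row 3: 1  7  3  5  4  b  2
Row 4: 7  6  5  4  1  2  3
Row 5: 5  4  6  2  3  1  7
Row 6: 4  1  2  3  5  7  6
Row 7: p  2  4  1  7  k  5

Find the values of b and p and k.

At (row 3, col 6): row 3 already has {1, 2, 3, 4, 5, 7}, so the value is 6.
For row 7, column 6: column 6 already has {1, 2, 4, 5, 6, 7}; that leaves 3.
At (row 7, col 1): row 7 already has {1, 2, 3, 4, 5, 7}, so the value is 6.

b = 6, p = 6, k = 3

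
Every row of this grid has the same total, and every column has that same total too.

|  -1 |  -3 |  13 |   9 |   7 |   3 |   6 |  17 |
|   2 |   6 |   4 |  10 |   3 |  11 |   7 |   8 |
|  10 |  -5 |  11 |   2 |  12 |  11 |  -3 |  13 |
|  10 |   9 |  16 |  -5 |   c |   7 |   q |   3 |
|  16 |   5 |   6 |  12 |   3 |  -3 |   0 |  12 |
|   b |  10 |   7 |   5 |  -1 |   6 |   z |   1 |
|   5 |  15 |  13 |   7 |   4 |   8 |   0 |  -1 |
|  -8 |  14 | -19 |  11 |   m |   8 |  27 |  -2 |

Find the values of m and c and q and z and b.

Rows 1 and 2 both sum to 51, so that's the common total.
The known cells in row 8 total 31, leaving 51 − 31 = 20 for the blank.
The known cells in column 5 total 48, leaving 51 − 48 = 3 for the blank.
The known cells in column 1 total 34, leaving 51 − 34 = 17 for the blank.
The known cells in row 6 total 45, leaving 51 − 45 = 6 for the blank.
The known cells in row 4 total 43, leaving 51 − 43 = 8 for the blank.

m = 20, c = 3, q = 8, z = 6, b = 17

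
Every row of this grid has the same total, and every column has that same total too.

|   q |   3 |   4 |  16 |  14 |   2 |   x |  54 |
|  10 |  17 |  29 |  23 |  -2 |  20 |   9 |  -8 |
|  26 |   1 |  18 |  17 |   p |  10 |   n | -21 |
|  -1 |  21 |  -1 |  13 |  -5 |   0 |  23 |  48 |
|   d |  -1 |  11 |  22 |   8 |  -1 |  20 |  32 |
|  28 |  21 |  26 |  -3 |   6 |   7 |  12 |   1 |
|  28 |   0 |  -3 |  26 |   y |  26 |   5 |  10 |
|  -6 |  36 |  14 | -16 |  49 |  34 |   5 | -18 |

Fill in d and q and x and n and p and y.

d = 7, q = 6, x = -1, n = 25, p = 22, y = 6

Rows 2 and 4 both sum to 98, so that's the common total.
Row 5: -1 + 11 + 22 + 8 − 1 + 20 + 32 = 91, so its missing entry is 98 − 91 = 7.
Column 1: 10 + 26 − 1 + 7 + 28 + 28 − 6 = 92, so its missing entry is 98 − 92 = 6.
Row 7: 28 + 0 − 3 + 26 + 26 + 5 + 10 = 92, so its missing entry is 98 − 92 = 6.
Column 5: 14 − 2 − 5 + 8 + 6 + 6 + 49 = 76, so its missing entry is 98 − 76 = 22.
Row 1: 6 + 3 + 4 + 16 + 14 + 2 + 54 = 99, so its missing entry is 98 − 99 = -1.
Row 3: 26 + 1 + 18 + 17 + 22 + 10 − 21 = 73, so its missing entry is 98 − 73 = 25.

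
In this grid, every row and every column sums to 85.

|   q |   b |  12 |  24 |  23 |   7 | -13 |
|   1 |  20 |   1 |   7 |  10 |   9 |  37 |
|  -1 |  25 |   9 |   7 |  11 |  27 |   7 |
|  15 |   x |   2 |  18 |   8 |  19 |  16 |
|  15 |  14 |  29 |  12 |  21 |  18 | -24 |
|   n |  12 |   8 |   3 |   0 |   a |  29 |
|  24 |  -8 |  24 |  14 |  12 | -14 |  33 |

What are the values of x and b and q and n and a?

x = 7, b = 15, q = 17, n = 14, a = 19

Column 6: 7 + 9 + 27 + 19 + 18 − 14 = 66, so its missing entry is 85 − 66 = 19.
Row 4: 15 + 2 + 18 + 8 + 19 + 16 = 78, so its missing entry is 85 − 78 = 7.
Column 2: 20 + 25 + 7 + 14 + 12 − 8 = 70, so its missing entry is 85 − 70 = 15.
Row 1: 15 + 12 + 24 + 23 + 7 − 13 = 68, so its missing entry is 85 − 68 = 17.
Row 6: 12 + 8 + 3 + 0 + 19 + 29 = 71, so its missing entry is 85 − 71 = 14.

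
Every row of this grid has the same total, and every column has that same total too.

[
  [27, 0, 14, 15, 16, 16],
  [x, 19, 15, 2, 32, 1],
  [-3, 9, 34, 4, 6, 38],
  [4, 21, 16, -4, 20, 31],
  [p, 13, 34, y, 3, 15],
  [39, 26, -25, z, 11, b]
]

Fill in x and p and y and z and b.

x = 19, p = 2, y = 21, z = 50, b = -13

Rows 1 and 3 both sum to 88, so that's the common total.
Column 6: 16 + 1 + 38 + 31 + 15 = 101, so its missing entry is 88 − 101 = -13.
Row 6: 39 + 26 − 25 + 11 − 13 = 38, so its missing entry is 88 − 38 = 50.
Column 4: 15 + 2 + 4 − 4 + 50 = 67, so its missing entry is 88 − 67 = 21.
Row 5: 13 + 34 + 21 + 3 + 15 = 86, so its missing entry is 88 − 86 = 2.
Row 2: 19 + 15 + 2 + 32 + 1 = 69, so its missing entry is 88 − 69 = 19.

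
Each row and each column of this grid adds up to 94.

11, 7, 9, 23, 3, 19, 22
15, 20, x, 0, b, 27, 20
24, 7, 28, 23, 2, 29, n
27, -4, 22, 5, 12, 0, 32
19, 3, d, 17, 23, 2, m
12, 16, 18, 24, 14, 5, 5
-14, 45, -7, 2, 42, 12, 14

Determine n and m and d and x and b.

Column 5 has 3 + 2 + 12 + 23 + 14 + 42 = 96; the blank must be 94 − 96 = -2.
Row 2 has 15 + 20 + 0 − 2 + 27 + 20 = 80; the blank must be 94 − 80 = 14.
Column 3 has 9 + 14 + 28 + 22 + 18 − 7 = 84; the blank must be 94 − 84 = 10.
Row 5 has 19 + 3 + 10 + 17 + 23 + 2 = 74; the blank must be 94 − 74 = 20.
Row 3 has 24 + 7 + 28 + 23 + 2 + 29 = 113; the blank must be 94 − 113 = -19.

n = -19, m = 20, d = 10, x = 14, b = -2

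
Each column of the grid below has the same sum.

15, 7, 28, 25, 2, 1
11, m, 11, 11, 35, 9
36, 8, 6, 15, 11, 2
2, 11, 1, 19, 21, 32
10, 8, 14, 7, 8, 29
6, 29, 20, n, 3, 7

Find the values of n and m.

Column 1 sums to 80 and so does column 6; that's the common total.
In column 4 the known cells total 77, leaving 80 − 77 = 3.
In column 2 the known cells total 63, leaving 80 − 63 = 17.

n = 3, m = 17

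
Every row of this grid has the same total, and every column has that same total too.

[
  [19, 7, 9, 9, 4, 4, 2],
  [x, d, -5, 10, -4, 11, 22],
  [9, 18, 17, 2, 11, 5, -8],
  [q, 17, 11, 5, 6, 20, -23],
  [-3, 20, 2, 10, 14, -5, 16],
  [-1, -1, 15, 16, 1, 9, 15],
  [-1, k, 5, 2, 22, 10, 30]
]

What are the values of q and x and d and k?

q = 18, x = 13, d = 7, k = -14

Rows 1 and 3 both sum to 54, so that's the common total.
Row 7 has -1 + 5 + 2 + 22 + 10 + 30 = 68; the blank must be 54 − 68 = -14.
Column 2 has 7 + 18 + 17 + 20 − 1 − 14 = 47; the blank must be 54 − 47 = 7.
Row 2 has 7 − 5 + 10 − 4 + 11 + 22 = 41; the blank must be 54 − 41 = 13.
Row 4 has 17 + 11 + 5 + 6 + 20 − 23 = 36; the blank must be 54 − 36 = 18.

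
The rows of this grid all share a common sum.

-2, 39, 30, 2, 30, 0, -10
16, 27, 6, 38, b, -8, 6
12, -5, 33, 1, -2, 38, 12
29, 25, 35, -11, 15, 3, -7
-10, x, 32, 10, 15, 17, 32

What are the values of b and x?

Rows 1 and 3 both add up to 89, so every row sums to 89.
Row 2: 16 + 27 + 6 + 38 − 8 + 6 = 85, so the missing entry is 89 − 85 = 4.
Row 5: -10 + 32 + 10 + 15 + 17 + 32 = 96, so the missing entry is 89 − 96 = -7.

b = 4, x = -7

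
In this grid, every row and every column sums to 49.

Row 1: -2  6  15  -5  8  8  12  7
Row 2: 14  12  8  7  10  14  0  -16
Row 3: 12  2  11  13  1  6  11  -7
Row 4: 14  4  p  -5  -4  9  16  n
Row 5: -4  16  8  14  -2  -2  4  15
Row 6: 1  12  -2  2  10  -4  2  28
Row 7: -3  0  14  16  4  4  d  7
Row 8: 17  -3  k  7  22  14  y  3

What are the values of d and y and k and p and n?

d = 7, y = -3, k = -8, p = 3, n = 12

Column 8 has 7 − 16 − 7 + 15 + 28 + 7 + 3 = 37; the blank must be 49 − 37 = 12.
Row 7 has -3 + 0 + 14 + 16 + 4 + 4 + 7 = 42; the blank must be 49 − 42 = 7.
Column 7 has 12 + 0 + 11 + 16 + 4 + 2 + 7 = 52; the blank must be 49 − 52 = -3.
Row 8 has 17 − 3 + 7 + 22 + 14 − 3 + 3 = 57; the blank must be 49 − 57 = -8.
Row 4 has 14 + 4 − 5 − 4 + 9 + 16 + 12 = 46; the blank must be 49 − 46 = 3.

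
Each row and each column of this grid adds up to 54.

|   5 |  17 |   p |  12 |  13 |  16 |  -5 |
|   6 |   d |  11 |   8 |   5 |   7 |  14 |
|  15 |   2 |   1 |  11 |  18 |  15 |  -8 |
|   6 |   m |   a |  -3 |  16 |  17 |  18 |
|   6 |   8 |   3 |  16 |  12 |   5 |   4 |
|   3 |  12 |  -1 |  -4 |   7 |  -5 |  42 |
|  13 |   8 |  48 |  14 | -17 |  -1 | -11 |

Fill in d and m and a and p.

d = 3, m = 4, a = -4, p = -4

Row 2 has 6 + 11 + 8 + 5 + 7 + 14 = 51; the blank must be 54 − 51 = 3.
Column 2 has 17 + 3 + 2 + 8 + 12 + 8 = 50; the blank must be 54 − 50 = 4.
Row 4 has 6 + 4 − 3 + 16 + 17 + 18 = 58; the blank must be 54 − 58 = -4.
Row 1 has 5 + 17 + 12 + 13 + 16 − 5 = 58; the blank must be 54 − 58 = -4.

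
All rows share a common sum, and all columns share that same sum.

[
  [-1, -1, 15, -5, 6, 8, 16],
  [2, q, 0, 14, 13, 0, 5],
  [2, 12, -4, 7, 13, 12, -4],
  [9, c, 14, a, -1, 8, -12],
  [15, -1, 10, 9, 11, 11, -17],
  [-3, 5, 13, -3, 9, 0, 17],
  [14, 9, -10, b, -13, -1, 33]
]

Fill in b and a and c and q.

Rows 1 and 3 both sum to 38, so that's the common total.
Row 2: 2 + 0 + 14 + 13 + 0 + 5 = 34, so its missing entry is 38 − 34 = 4.
Column 2: -1 + 4 + 12 − 1 + 5 + 9 = 28, so its missing entry is 38 − 28 = 10.
Row 7: 14 + 9 − 10 − 13 − 1 + 33 = 32, so its missing entry is 38 − 32 = 6.
Row 4: 9 + 10 + 14 − 1 + 8 − 12 = 28, so its missing entry is 38 − 28 = 10.

b = 6, a = 10, c = 10, q = 4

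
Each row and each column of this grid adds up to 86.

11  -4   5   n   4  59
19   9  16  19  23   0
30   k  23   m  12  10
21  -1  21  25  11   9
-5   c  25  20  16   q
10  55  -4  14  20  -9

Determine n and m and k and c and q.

n = 11, m = -3, k = 14, c = 13, q = 17

Row 1 has 11 − 4 + 5 + 4 + 59 = 75; the blank must be 86 − 75 = 11.
Column 4 has 11 + 19 + 25 + 20 + 14 = 89; the blank must be 86 − 89 = -3.
Row 3 has 30 + 23 − 3 + 12 + 10 = 72; the blank must be 86 − 72 = 14.
Column 6 has 59 + 0 + 10 + 9 − 9 = 69; the blank must be 86 − 69 = 17.
Row 5 has -5 + 25 + 20 + 16 + 17 = 73; the blank must be 86 − 73 = 13.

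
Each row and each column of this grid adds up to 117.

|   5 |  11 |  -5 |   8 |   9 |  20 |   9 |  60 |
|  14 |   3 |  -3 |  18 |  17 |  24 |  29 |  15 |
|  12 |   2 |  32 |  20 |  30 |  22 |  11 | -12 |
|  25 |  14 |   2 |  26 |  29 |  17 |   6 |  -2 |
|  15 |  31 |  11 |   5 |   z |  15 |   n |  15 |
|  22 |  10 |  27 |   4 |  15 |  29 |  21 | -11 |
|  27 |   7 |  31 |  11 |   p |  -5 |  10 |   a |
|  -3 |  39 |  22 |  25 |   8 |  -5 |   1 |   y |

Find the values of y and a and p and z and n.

The known cells in row 8 total 87, leaving 117 − 87 = 30 for the blank.
The known cells in column 7 total 87, leaving 117 − 87 = 30 for the blank.
The known cells in row 5 total 122, leaving 117 − 122 = -5 for the blank.
The known cells in column 5 total 103, leaving 117 − 103 = 14 for the blank.
The known cells in row 7 total 95, leaving 117 − 95 = 22 for the blank.

y = 30, a = 22, p = 14, z = -5, n = 30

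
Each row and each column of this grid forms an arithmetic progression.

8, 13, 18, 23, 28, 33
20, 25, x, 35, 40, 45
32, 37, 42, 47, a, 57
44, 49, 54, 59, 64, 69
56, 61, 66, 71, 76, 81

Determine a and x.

Along each row the entries change by 5 per step; down each column they change by 12.
Row 3: from 32 at column 1, stepping by 5 to column 5 gives 52.
Row 2: from 20 at column 1, stepping by 5 to column 3 gives 30.

a = 52, x = 30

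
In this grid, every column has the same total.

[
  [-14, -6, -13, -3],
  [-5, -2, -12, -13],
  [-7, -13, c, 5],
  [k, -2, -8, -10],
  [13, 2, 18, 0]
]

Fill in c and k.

The complete columns each total -21.
Column 3 is missing -21 − (-15) = -6 (since -13 − 12 − 8 + 18 = -15).
Column 1 is missing -21 − (-13) = -8 (since -14 − 5 − 7 + 13 = -13).

c = -6, k = -8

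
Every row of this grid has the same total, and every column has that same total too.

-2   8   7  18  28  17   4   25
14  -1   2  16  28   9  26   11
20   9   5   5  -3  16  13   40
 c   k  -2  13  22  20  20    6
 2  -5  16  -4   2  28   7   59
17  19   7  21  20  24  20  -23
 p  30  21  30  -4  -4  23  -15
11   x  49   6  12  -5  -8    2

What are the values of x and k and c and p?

Rows 1 and 2 both sum to 105, so that's the common total.
Row 7: 30 + 21 + 30 − 4 − 4 + 23 − 15 = 81, so its missing entry is 105 − 81 = 24.
Row 8: 11 + 49 + 6 + 12 − 5 − 8 + 2 = 67, so its missing entry is 105 − 67 = 38.
Column 2: 8 − 1 + 9 − 5 + 19 + 30 + 38 = 98, so its missing entry is 105 − 98 = 7.
Row 4: 7 − 2 + 13 + 22 + 20 + 20 + 6 = 86, so its missing entry is 105 − 86 = 19.

x = 38, k = 7, c = 19, p = 24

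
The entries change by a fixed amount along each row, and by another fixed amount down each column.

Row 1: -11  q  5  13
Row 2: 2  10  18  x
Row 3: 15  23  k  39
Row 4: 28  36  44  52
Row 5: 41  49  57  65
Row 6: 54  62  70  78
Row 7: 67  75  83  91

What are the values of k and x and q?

Along each row the entries change by 8 per step; down each column they change by 13.
Row 3: from 15 at column 1, stepping by 8 to column 3 gives 31.
Row 2: from 2 at column 1, stepping by 8 to column 4 gives 26.
Row 1: from -11 at column 1, stepping by 8 to column 2 gives -3.

k = 31, x = 26, q = -3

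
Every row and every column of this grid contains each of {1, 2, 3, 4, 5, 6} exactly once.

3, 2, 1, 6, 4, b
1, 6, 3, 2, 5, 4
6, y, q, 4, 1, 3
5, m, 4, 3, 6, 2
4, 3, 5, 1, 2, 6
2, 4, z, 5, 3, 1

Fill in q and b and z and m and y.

At (row 4, col 2): row 4 already has {2, 3, 4, 5, 6}, so the value is 1.
Cell (3,2): column 2 already has {1, 2, 3, 4, 6} → 5.
At (row 1, col 6): row 1 already has {1, 2, 3, 4, 6}, so the value is 5.
For row 3, column 3: row 3 already has {1, 3, 4, 5, 6}; that leaves 2.
Cell (6,3): row 6 already has {1, 2, 3, 4, 5} → 6.

q = 2, b = 5, z = 6, m = 1, y = 5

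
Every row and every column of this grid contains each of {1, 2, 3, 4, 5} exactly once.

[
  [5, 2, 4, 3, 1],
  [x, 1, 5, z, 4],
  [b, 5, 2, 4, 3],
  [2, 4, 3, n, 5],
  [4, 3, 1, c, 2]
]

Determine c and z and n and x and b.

c = 5, z = 2, n = 1, x = 3, b = 1

For row 5, column 4: row 5 already has {1, 2, 3, 4}; that leaves 5.
Cell (3,1): row 3 already has {2, 3, 4, 5} → 1.
At (row 4, col 4): row 4 already has {2, 3, 4, 5}, so the value is 1.
Cell (2,1): column 1 already has {1, 2, 4, 5} → 3.
Cell (2,4): row 2 already has {1, 3, 4, 5} → 2.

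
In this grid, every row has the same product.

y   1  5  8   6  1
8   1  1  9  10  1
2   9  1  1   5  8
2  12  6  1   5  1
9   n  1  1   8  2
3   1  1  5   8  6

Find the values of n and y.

Rows 3 and 4 each multiply to 720, so every row has product 720.
Row 5: 9×1×1×8×2 = 144, so the missing entry is 720 ÷ 144 = 5.
Row 1: 1×5×8×6×1 = 240, so the missing entry is 720 ÷ 240 = 3.

n = 5, y = 3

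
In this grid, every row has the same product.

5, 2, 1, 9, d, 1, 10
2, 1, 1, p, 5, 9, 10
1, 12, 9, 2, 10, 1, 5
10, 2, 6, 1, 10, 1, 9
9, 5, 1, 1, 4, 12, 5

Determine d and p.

d = 12, p = 12

Rows 4 and 5 each multiply to 10800, so every row has product 10800.
Row 1: 5×2×1×9×1×10 = 900, so the missing entry is 10800 ÷ 900 = 12.
Row 2: 2×1×1×5×9×10 = 900, so the missing entry is 10800 ÷ 900 = 12.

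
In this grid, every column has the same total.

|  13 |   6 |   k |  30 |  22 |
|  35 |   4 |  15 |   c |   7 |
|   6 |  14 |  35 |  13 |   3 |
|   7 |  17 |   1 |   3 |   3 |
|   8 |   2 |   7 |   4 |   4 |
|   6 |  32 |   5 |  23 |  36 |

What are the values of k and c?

Columns 2 and 5 both add up to 75, so every column sums to 75.
Column 3: 15 + 35 + 1 + 7 + 5 = 63, so the missing entry is 75 − 63 = 12.
Column 4: 30 + 13 + 3 + 4 + 23 = 73, so the missing entry is 75 − 73 = 2.

k = 12, c = 2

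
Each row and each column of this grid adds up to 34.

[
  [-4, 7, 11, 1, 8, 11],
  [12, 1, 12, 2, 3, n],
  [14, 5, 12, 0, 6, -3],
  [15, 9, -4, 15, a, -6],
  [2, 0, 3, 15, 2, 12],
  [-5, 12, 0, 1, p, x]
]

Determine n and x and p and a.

n = 4, x = 16, p = 10, a = 5

Row 4: 15 + 9 − 4 + 15 − 6 = 29, so its missing entry is 34 − 29 = 5.
Column 5: 8 + 3 + 6 + 5 + 2 = 24, so its missing entry is 34 − 24 = 10.
Row 6: -5 + 12 + 0 + 1 + 10 = 18, so its missing entry is 34 − 18 = 16.
Row 2: 12 + 1 + 12 + 2 + 3 = 30, so its missing entry is 34 − 30 = 4.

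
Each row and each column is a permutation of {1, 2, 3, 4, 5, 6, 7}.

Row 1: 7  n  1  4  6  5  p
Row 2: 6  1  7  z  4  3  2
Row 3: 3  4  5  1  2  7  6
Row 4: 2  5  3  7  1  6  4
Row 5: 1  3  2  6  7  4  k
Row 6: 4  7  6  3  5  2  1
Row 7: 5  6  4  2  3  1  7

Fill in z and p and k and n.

Cell (1,2): column 2 already has {1, 3, 4, 5, 6, 7} → 2.
For row 5, column 7: row 5 already has {1, 2, 3, 4, 6, 7}; that leaves 5.
For row 2, column 4: row 2 already has {1, 2, 3, 4, 6, 7}; that leaves 5.
For row 1, column 7: row 1 already has {1, 2, 4, 5, 6, 7}; that leaves 3.

z = 5, p = 3, k = 5, n = 2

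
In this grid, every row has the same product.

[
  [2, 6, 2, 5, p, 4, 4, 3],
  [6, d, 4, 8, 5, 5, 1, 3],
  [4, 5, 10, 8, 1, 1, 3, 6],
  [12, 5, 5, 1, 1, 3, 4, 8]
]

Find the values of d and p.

Rows 3 and 4 each multiply to 28800, so every row has product 28800.
Row 2: 6×4×8×5×5×1×3 = 14400, so the missing entry is 28800 ÷ 14400 = 2.
Row 1: 2×6×2×5×4×4×3 = 5760, so the missing entry is 28800 ÷ 5760 = 5.

d = 2, p = 5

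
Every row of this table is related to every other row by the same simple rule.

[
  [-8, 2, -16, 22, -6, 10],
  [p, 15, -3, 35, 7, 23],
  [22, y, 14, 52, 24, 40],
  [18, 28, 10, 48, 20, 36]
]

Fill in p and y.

The difference between any two rows is the same in every column — this is an addition table with the headers hidden.
Row 2 minus row 1 is -3 − (-16) = 13, so its entry in column 1 is -8 + 13 = 5.
Row 3 minus row 1 is 14 − (-16) = 30, so its entry in column 2 is 2 + 30 = 32.

p = 5, y = 32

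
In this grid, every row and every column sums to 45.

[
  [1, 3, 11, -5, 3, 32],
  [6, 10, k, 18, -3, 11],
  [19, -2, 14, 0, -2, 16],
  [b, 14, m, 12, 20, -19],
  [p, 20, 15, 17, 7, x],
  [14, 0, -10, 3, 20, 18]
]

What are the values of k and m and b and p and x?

Row 2: 6 + 10 + 18 − 3 + 11 = 42, so its missing entry is 45 − 42 = 3.
Column 6: 32 + 11 + 16 − 19 + 18 = 58, so its missing entry is 45 − 58 = -13.
Row 5: 20 + 15 + 17 + 7 − 13 = 46, so its missing entry is 45 − 46 = -1.
Column 1: 1 + 6 + 19 − 1 + 14 = 39, so its missing entry is 45 − 39 = 6.
Row 4: 6 + 14 + 12 + 20 − 19 = 33, so its missing entry is 45 − 33 = 12.

k = 3, m = 12, b = 6, p = -1, x = -13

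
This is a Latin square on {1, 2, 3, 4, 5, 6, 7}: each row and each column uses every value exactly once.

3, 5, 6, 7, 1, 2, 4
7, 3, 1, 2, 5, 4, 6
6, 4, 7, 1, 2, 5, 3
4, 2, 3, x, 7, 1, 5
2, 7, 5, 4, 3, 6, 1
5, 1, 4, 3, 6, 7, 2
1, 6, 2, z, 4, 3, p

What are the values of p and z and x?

At (row 7, col 7): column 7 already has {1, 2, 3, 4, 5, 6}, so the value is 7.
Cell (4,4): row 4 already has {1, 2, 3, 4, 5, 7} → 6.
For row 7, column 4: row 7 already has {1, 2, 3, 4, 6, 7}; that leaves 5.

p = 7, z = 5, x = 6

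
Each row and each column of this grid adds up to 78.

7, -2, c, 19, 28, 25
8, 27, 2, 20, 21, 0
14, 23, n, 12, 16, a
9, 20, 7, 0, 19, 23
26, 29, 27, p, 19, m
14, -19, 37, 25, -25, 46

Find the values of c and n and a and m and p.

c = 1, n = 4, a = 9, m = -25, p = 2

Column 4: 19 + 20 + 12 + 0 + 25 = 76, so its missing entry is 78 − 76 = 2.
Row 5: 26 + 29 + 27 + 2 + 19 = 103, so its missing entry is 78 − 103 = -25.
Row 1: 7 − 2 + 19 + 28 + 25 = 77, so its missing entry is 78 − 77 = 1.
Column 3: 1 + 2 + 7 + 27 + 37 = 74, so its missing entry is 78 − 74 = 4.
Row 3: 14 + 23 + 4 + 12 + 16 = 69, so its missing entry is 78 − 69 = 9.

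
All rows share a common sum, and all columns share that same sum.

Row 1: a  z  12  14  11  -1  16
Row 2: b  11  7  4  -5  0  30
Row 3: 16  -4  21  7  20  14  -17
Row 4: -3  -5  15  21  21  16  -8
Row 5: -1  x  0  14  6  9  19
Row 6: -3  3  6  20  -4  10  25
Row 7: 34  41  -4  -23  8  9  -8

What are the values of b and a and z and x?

Rows 3 and 4 both sum to 57, so that's the common total.
Row 2: 11 + 7 + 4 − 5 + 0 + 30 = 47, so its missing entry is 57 − 47 = 10.
Row 5: -1 + 0 + 14 + 6 + 9 + 19 = 47, so its missing entry is 57 − 47 = 10.
Column 2: 11 − 4 − 5 + 10 + 3 + 41 = 56, so its missing entry is 57 − 56 = 1.
Row 1: 1 + 12 + 14 + 11 − 1 + 16 = 53, so its missing entry is 57 − 53 = 4.

b = 10, a = 4, z = 1, x = 10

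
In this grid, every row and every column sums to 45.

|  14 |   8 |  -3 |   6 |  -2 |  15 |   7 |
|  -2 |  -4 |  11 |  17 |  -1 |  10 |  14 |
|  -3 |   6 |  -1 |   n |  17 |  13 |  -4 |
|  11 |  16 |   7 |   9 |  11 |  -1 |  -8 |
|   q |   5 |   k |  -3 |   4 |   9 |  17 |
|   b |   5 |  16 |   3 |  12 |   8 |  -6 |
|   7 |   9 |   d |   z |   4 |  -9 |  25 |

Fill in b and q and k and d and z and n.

b = 7, q = 11, k = 2, d = 13, z = -4, n = 17

Row 3: -3 + 6 − 1 + 17 + 13 − 4 = 28, so its missing entry is 45 − 28 = 17.
Row 6: 5 + 16 + 3 + 12 + 8 − 6 = 38, so its missing entry is 45 − 38 = 7.
Column 1: 14 − 2 − 3 + 11 + 7 + 7 = 34, so its missing entry is 45 − 34 = 11.
Row 5: 11 + 5 − 3 + 4 + 9 + 17 = 43, so its missing entry is 45 − 43 = 2.
Column 3: -3 + 11 − 1 + 7 + 2 + 16 = 32, so its missing entry is 45 − 32 = 13.
Row 7: 7 + 9 + 13 + 4 − 9 + 25 = 49, so its missing entry is 45 − 49 = -4.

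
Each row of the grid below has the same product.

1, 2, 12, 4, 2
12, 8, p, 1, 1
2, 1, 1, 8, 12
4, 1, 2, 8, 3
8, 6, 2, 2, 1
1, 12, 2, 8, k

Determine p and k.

Rows 3 and 4 each multiply to 192, so every row has product 192.
Row 2: 12×8×1×1 = 96, so the missing entry is 192 ÷ 96 = 2.
Row 6: 1×12×2×8 = 192, so the missing entry is 192 ÷ 192 = 1.

p = 2, k = 1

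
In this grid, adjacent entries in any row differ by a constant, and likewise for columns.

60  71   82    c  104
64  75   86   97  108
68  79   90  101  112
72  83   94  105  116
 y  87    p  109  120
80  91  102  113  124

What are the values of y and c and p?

Along each row the entries change by 11 per step; down each column they change by 4.
Row 5: from 87 at column 2, stepping by 11 to column 1 gives 76.
Row 1: from 60 at column 1, stepping by 11 to column 4 gives 93.
Row 5: from 87 at column 2, stepping by 11 to column 3 gives 98.

y = 76, c = 93, p = 98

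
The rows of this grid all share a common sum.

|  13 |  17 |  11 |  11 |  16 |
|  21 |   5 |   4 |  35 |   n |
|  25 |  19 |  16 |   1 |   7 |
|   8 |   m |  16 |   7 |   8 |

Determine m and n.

Row 1 sums to 68 and so does row 3; that's the common total.
In row 4 the known cells total 39, leaving 68 − 39 = 29.
In row 2 the known cells total 65, leaving 68 − 65 = 3.

m = 29, n = 3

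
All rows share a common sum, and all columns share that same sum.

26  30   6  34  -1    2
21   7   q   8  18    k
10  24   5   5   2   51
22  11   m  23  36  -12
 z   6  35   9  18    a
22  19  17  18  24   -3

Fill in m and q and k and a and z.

m = 17, q = 17, k = 26, a = 33, z = -4

Rows 1 and 3 both sum to 97, so that's the common total.
Column 1: 26 + 21 + 10 + 22 + 22 = 101, so its missing entry is 97 − 101 = -4.
Row 5: -4 + 6 + 35 + 9 + 18 = 64, so its missing entry is 97 − 64 = 33.
Column 6: 2 + 51 − 12 + 33 − 3 = 71, so its missing entry is 97 − 71 = 26.
Row 2: 21 + 7 + 8 + 18 + 26 = 80, so its missing entry is 97 − 80 = 17.
Row 4: 22 + 11 + 23 + 36 − 12 = 80, so its missing entry is 97 − 80 = 17.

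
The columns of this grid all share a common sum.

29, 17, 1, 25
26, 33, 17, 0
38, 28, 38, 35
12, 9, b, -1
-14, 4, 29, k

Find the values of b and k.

b = 6, k = 32

The complete columns each total 91.
Column 3 is missing 91 − 85 = 6 (since 1 + 17 + 38 + 29 = 85).
Column 4 is missing 91 − 59 = 32 (since 25 + 0 + 35 − 1 = 59).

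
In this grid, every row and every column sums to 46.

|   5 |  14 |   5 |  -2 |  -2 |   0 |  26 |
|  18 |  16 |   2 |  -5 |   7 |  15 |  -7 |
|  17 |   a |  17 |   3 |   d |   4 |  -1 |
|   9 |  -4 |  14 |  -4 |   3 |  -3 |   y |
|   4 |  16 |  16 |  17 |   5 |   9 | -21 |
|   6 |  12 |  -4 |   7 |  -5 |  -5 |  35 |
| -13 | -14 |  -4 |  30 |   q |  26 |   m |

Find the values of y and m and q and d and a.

The known cells in column 2 total 40, leaving 46 − 40 = 6 for the blank.
The known cells in row 3 total 46, leaving 46 − 46 = 0 for the blank.
The known cells in column 5 total 8, leaving 46 − 8 = 38 for the blank.
The known cells in row 4 total 15, leaving 46 − 15 = 31 for the blank.
The known cells in row 7 total 63, leaving 46 − 63 = -17 for the blank.

y = 31, m = -17, q = 38, d = 0, a = 6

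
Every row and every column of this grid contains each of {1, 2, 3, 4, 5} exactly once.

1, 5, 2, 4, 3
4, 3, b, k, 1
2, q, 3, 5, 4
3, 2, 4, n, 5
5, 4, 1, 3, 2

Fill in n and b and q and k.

n = 1, b = 5, q = 1, k = 2

For row 4, column 4: row 4 already has {2, 3, 4, 5}; that leaves 1.
At (row 2, col 3): column 3 already has {1, 2, 3, 4}, so the value is 5.
At (row 2, col 4): row 2 already has {1, 3, 4, 5}, so the value is 2.
For row 3, column 2: row 3 already has {2, 3, 4, 5}; that leaves 1.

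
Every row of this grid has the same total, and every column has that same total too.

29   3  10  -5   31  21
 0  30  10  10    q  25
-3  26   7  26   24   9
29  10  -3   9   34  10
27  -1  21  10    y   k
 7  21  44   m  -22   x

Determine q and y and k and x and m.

q = 14, y = 8, k = 24, x = 0, m = 39

Rows 1 and 3 both sum to 89, so that's the common total.
Row 2: 0 + 30 + 10 + 10 + 25 = 75, so its missing entry is 89 − 75 = 14.
Column 5: 31 + 14 + 24 + 34 − 22 = 81, so its missing entry is 89 − 81 = 8.
Row 5: 27 − 1 + 21 + 10 + 8 = 65, so its missing entry is 89 − 65 = 24.
Column 6: 21 + 25 + 9 + 10 + 24 = 89, so its missing entry is 89 − 89 = 0.
Row 6: 7 + 21 + 44 − 22 + 0 = 50, so its missing entry is 89 − 50 = 39.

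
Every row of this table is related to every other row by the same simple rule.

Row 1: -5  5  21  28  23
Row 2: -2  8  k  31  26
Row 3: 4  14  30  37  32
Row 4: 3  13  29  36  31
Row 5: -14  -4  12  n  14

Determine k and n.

k = 24, n = 19

The difference between any two rows is the same in every column — this is an addition table with the headers hidden.
Row 2 minus row 1 is -2 − (-5) = 3, so its entry in column 3 is 21 + 3 = 24.
Row 5 minus row 1 is -14 − (-5) = -9, so its entry in column 4 is 28 + (-9) = 19.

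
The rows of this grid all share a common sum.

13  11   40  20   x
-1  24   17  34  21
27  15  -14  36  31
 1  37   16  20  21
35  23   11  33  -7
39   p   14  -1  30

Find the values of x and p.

Row 3 sums to 95 and so does row 4; that's the common total.
In row 1 the known cells total 84, leaving 95 − 84 = 11.
In row 6 the known cells total 82, leaving 95 − 82 = 13.

x = 11, p = 13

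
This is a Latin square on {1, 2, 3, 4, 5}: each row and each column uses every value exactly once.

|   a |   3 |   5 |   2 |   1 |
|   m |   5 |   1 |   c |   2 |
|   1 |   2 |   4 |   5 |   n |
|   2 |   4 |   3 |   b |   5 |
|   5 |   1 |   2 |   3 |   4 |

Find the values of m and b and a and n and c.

m = 3, b = 1, a = 4, n = 3, c = 4

Cell (3,5): row 3 already has {1, 2, 4, 5} → 3.
At (row 1, col 1): row 1 already has {1, 2, 3, 5}, so the value is 4.
At (row 4, col 4): row 4 already has {2, 3, 4, 5}, so the value is 1.
At (row 2, col 1): column 1 already has {1, 2, 4, 5}, so the value is 3.
Cell (2,4): row 2 already has {1, 2, 3, 5} → 4.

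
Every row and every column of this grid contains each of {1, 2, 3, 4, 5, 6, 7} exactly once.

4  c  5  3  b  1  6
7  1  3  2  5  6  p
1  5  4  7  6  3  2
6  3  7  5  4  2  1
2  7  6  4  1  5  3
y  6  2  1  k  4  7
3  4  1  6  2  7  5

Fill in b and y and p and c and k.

b = 7, y = 5, p = 4, c = 2, k = 3

For row 1, column 2: column 2 already has {1, 3, 4, 5, 6, 7}; that leaves 2.
At (row 1, col 5): row 1 already has {1, 2, 3, 4, 5, 6}, so the value is 7.
At (row 6, col 5): column 5 already has {1, 2, 4, 5, 6, 7}, so the value is 3.
At (row 6, col 1): row 6 already has {1, 2, 3, 4, 6, 7}, so the value is 5.
Cell (2,7): row 2 already has {1, 2, 3, 5, 6, 7} → 4.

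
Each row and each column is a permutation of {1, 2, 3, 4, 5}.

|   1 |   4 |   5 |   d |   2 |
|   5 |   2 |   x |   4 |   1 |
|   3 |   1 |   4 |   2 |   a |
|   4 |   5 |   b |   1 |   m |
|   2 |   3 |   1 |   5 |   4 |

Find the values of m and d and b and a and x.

m = 3, d = 3, b = 2, a = 5, x = 3

For row 3, column 5: row 3 already has {1, 2, 3, 4}; that leaves 5.
At (row 2, col 3): row 2 already has {1, 2, 4, 5}, so the value is 3.
At (row 4, col 5): column 5 already has {1, 2, 4, 5}, so the value is 3.
At (row 1, col 4): row 1 already has {1, 2, 4, 5}, so the value is 3.
Cell (4,3): row 4 already has {1, 3, 4, 5} → 2.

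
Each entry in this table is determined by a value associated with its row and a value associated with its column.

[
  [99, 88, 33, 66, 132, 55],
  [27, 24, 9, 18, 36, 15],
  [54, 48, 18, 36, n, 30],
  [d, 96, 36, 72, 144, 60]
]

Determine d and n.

Each row is a constant multiple of every other row — this is a multiplication table with the headers hidden.
Row 4 is 96/88 = 12/11 times row 1, so its entry in column 1 is 99 × 12/11 = 108.
Row 3 is 48/88 = 6/11 times row 1, so its entry in column 5 is 132 × 6/11 = 72.

d = 108, n = 72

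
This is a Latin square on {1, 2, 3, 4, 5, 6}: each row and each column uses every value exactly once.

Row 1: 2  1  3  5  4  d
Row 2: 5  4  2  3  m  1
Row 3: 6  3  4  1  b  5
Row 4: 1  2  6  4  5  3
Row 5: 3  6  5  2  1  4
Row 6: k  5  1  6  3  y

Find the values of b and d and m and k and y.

b = 2, d = 6, m = 6, k = 4, y = 2

At (row 3, col 5): row 3 already has {1, 3, 4, 5, 6}, so the value is 2.
At (row 2, col 5): row 2 already has {1, 2, 3, 4, 5}, so the value is 6.
At (row 6, col 1): column 1 already has {1, 2, 3, 5, 6}, so the value is 4.
For row 6, column 6: row 6 already has {1, 3, 4, 5, 6}; that leaves 2.
For row 1, column 6: row 1 already has {1, 2, 3, 4, 5}; that leaves 6.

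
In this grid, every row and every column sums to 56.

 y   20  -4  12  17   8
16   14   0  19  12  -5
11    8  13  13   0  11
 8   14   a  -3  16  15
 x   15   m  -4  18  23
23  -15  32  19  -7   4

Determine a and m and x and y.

a = 6, m = 9, x = -5, y = 3

The known cells in row 4 total 50, leaving 56 − 50 = 6 for the blank.
The known cells in column 3 total 47, leaving 56 − 47 = 9 for the blank.
The known cells in row 5 total 61, leaving 56 − 61 = -5 for the blank.
The known cells in row 1 total 53, leaving 56 − 53 = 3 for the blank.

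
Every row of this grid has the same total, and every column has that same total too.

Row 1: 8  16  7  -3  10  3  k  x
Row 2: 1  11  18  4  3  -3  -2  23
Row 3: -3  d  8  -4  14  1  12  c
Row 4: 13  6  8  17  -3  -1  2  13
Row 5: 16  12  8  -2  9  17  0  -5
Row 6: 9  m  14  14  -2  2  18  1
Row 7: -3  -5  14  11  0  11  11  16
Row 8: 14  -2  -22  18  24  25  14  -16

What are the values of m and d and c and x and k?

m = -1, d = 18, c = 9, x = 14, k = 0

Rows 2 and 4 both sum to 55, so that's the common total.
The known cells in row 6 total 56, leaving 55 − 56 = -1 for the blank.
The known cells in column 2 total 37, leaving 55 − 37 = 18 for the blank.
The known cells in row 3 total 46, leaving 55 − 46 = 9 for the blank.
The known cells in column 8 total 41, leaving 55 − 41 = 14 for the blank.
The known cells in row 1 total 55, leaving 55 − 55 = 0 for the blank.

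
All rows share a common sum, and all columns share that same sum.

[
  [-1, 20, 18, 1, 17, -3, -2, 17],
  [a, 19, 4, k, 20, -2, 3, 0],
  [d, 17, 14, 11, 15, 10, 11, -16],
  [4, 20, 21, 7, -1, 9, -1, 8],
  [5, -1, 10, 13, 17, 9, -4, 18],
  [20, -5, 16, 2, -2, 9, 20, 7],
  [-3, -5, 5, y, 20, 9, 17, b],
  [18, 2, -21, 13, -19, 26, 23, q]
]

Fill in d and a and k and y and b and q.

Rows 1 and 4 both sum to 67, so that's the common total.
Row 8 has 18 + 2 − 21 + 13 − 19 + 26 + 23 = 42; the blank must be 67 − 42 = 25.
Row 3 has 17 + 14 + 11 + 15 + 10 + 11 − 16 = 62; the blank must be 67 − 62 = 5.
Column 8 has 17 + 0 − 16 + 8 + 18 + 7 + 25 = 59; the blank must be 67 − 59 = 8.
Column 1 has -1 + 5 + 4 + 5 + 20 − 3 + 18 = 48; the blank must be 67 − 48 = 19.
Row 7 has -3 − 5 + 5 + 20 + 9 + 17 + 8 = 51; the blank must be 67 − 51 = 16.
Row 2 has 19 + 19 + 4 + 20 − 2 + 3 + 0 = 63; the blank must be 67 − 63 = 4.

d = 5, a = 19, k = 4, y = 16, b = 8, q = 25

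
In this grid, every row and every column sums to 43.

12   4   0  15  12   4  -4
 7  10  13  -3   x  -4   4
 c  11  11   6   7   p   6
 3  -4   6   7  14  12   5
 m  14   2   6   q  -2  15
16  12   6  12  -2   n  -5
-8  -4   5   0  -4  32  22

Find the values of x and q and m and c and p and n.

The known cells in row 6 total 39, leaving 43 − 39 = 4 for the blank.
The known cells in row 2 total 27, leaving 43 − 27 = 16 for the blank.
The known cells in column 5 total 43, leaving 43 − 43 = 0 for the blank.
The known cells in row 5 total 35, leaving 43 − 35 = 8 for the blank.
The known cells in column 1 total 38, leaving 43 − 38 = 5 for the blank.
The known cells in row 3 total 46, leaving 43 − 46 = -3 for the blank.

x = 16, q = 0, m = 8, c = 5, p = -3, n = 4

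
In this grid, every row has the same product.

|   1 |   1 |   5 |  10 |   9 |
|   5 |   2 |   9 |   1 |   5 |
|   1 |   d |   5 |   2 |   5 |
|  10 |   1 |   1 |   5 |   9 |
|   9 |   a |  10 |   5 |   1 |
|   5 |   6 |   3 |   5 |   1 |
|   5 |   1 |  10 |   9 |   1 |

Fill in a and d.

a = 1, d = 9

Rows 6 and 7 each multiply to 450, so every row has product 450.
Row 5: 9×10×5×1 = 450, so the missing entry is 450 ÷ 450 = 1.
Row 3: 1×5×2×5 = 50, so the missing entry is 450 ÷ 50 = 9.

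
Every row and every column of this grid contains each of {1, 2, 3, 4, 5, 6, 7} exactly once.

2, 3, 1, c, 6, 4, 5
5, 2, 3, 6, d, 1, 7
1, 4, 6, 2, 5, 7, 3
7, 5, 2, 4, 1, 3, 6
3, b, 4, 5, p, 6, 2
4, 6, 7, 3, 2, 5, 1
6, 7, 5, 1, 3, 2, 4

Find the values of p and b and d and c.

p = 7, b = 1, d = 4, c = 7

At (row 1, col 4): row 1 already has {1, 2, 3, 4, 5, 6}, so the value is 7.
Cell (5,2): column 2 already has {2, 3, 4, 5, 6, 7} → 1.
At (row 5, col 5): row 5 already has {1, 2, 3, 4, 5, 6}, so the value is 7.
At (row 2, col 5): row 2 already has {1, 2, 3, 5, 6, 7}, so the value is 4.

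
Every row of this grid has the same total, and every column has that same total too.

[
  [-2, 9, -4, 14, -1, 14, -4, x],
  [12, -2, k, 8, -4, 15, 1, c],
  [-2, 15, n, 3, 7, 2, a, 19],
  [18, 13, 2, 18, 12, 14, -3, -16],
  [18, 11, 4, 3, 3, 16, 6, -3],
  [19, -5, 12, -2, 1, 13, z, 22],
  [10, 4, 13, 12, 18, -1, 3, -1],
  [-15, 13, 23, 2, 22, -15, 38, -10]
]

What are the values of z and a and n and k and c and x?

Rows 4 and 5 both sum to 58, so that's the common total.
The known cells in row 1 total 26, leaving 58 − 26 = 32 for the blank.
The known cells in column 8 total 43, leaving 58 − 43 = 15 for the blank.
The known cells in row 2 total 45, leaving 58 − 45 = 13 for the blank.
The known cells in row 6 total 60, leaving 58 − 60 = -2 for the blank.
The known cells in column 7 total 39, leaving 58 − 39 = 19 for the blank.
The known cells in row 3 total 63, leaving 58 − 63 = -5 for the blank.

z = -2, a = 19, n = -5, k = 13, c = 15, x = 32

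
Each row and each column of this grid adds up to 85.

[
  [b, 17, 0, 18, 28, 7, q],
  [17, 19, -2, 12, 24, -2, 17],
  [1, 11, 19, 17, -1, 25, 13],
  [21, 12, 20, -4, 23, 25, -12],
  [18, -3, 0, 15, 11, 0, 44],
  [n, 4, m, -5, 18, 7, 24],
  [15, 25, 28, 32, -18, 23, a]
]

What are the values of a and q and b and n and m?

Row 7: 15 + 25 + 28 + 32 − 18 + 23 = 105, so its missing entry is 85 − 105 = -20.
Column 7: 17 + 13 − 12 + 44 + 24 − 20 = 66, so its missing entry is 85 − 66 = 19.
Row 1: 17 + 0 + 18 + 28 + 7 + 19 = 89, so its missing entry is 85 − 89 = -4.
Column 1: -4 + 17 + 1 + 21 + 18 + 15 = 68, so its missing entry is 85 − 68 = 17.
Row 6: 17 + 4 − 5 + 18 + 7 + 24 = 65, so its missing entry is 85 − 65 = 20.

a = -20, q = 19, b = -4, n = 17, m = 20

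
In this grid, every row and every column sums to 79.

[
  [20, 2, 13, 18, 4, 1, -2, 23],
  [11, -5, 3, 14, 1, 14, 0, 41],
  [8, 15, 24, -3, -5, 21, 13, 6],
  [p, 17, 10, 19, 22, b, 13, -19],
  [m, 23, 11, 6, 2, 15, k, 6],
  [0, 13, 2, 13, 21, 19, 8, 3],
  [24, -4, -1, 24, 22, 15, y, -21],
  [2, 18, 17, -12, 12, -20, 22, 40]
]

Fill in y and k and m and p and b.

Row 7 has 24 − 4 − 1 + 24 + 22 + 15 − 21 = 59; the blank must be 79 − 59 = 20.
Column 7 has -2 + 0 + 13 + 13 + 8 + 20 + 22 = 74; the blank must be 79 − 74 = 5.
Row 5 has 23 + 11 + 6 + 2 + 15 + 5 + 6 = 68; the blank must be 79 − 68 = 11.
Column 1 has 20 + 11 + 8 + 11 + 0 + 24 + 2 = 76; the blank must be 79 − 76 = 3.
Row 4 has 3 + 17 + 10 + 19 + 22 + 13 − 19 = 65; the blank must be 79 − 65 = 14.

y = 20, k = 5, m = 11, p = 3, b = 14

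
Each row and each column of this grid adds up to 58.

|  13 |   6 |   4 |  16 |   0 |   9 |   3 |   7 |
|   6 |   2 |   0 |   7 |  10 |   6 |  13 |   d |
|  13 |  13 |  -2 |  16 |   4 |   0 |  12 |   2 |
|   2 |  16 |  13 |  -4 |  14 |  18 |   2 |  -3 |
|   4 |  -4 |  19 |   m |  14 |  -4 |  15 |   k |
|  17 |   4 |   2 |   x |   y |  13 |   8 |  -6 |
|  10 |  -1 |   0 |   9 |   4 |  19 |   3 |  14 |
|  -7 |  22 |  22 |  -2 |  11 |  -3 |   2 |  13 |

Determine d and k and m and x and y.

Column 5: 0 + 10 + 4 + 14 + 14 + 4 + 11 = 57, so its missing entry is 58 − 57 = 1.
Row 2: 6 + 2 + 0 + 7 + 10 + 6 + 13 = 44, so its missing entry is 58 − 44 = 14.
Row 6: 17 + 4 + 2 + 1 + 13 + 8 − 6 = 39, so its missing entry is 58 − 39 = 19.
Column 4: 16 + 7 + 16 − 4 + 19 + 9 − 2 = 61, so its missing entry is 58 − 61 = -3.
Row 5: 4 − 4 + 19 − 3 + 14 − 4 + 15 = 41, so its missing entry is 58 − 41 = 17.

d = 14, k = 17, m = -3, x = 19, y = 1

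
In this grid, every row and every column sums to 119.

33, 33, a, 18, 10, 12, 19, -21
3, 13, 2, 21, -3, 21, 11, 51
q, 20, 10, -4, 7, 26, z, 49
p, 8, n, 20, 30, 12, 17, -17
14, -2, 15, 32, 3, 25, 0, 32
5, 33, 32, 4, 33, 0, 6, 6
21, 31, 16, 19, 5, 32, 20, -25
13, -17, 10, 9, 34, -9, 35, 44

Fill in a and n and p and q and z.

The known cells in row 1 total 104, leaving 119 − 104 = 15 for the blank.
The known cells in column 7 total 108, leaving 119 − 108 = 11 for the blank.
The known cells in row 3 total 119, leaving 119 − 119 = 0 for the blank.
The known cells in column 1 total 89, leaving 119 − 89 = 30 for the blank.
The known cells in row 4 total 100, leaving 119 − 100 = 19 for the blank.

a = 15, n = 19, p = 30, q = 0, z = 11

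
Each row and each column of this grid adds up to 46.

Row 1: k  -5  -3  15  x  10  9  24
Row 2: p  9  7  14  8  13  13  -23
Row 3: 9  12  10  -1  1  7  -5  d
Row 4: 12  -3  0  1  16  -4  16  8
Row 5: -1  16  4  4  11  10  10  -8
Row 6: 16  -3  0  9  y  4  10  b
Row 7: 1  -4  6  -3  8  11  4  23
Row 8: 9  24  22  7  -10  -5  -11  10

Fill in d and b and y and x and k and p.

d = 13, b = -1, y = 11, x = 1, k = -5, p = 5

The known cells in row 3 total 33, leaving 46 − 33 = 13 for the blank.
The known cells in column 8 total 47, leaving 46 − 47 = -1 for the blank.
The known cells in row 6 total 35, leaving 46 − 35 = 11 for the blank.
The known cells in column 5 total 45, leaving 46 − 45 = 1 for the blank.
The known cells in row 1 total 51, leaving 46 − 51 = -5 for the blank.
The known cells in row 2 total 41, leaving 46 − 41 = 5 for the blank.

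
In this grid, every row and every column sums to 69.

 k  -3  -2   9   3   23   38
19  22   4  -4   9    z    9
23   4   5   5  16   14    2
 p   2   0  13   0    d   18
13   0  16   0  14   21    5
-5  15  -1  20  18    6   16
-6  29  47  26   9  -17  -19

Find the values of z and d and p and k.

z = 10, d = 12, p = 24, k = 1

Row 1: -3 − 2 + 9 + 3 + 23 + 38 = 68, so its missing entry is 69 − 68 = 1.
Column 1: 1 + 19 + 23 + 13 − 5 − 6 = 45, so its missing entry is 69 − 45 = 24.
Row 4: 24 + 2 + 0 + 13 + 0 + 18 = 57, so its missing entry is 69 − 57 = 12.
Row 2: 19 + 22 + 4 − 4 + 9 + 9 = 59, so its missing entry is 69 − 59 = 10.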